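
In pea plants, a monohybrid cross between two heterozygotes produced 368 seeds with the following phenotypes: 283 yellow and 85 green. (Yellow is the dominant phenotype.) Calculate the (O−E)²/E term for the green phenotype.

For a monohybrid cross between heterozygotes with complete dominance, the expected phenotypic ratio is 3:1.
Expected counts for N = 368 under a 3:1 ratio (total parts = 4):
  yellow: 368 × 3/4 = 276
  green: 368 × 1/4 = 92
Contribution of green: (85 − 92)² / 92 = 0.5326

0.533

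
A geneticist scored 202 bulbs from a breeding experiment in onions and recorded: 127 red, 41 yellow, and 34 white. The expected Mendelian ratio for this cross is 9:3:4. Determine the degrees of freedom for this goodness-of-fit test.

A goodness-of-fit test with 3 phenotype classes has df = 3 − 1 = 2.

2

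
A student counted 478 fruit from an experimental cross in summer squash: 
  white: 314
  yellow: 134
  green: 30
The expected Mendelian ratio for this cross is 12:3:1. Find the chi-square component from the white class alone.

5.524

The 12:3:1 ratio has 16 parts, so with N = 478 the expected counts are:
  white: 478 × 12/16 = 358.5
  yellow: 478 × 3/16 = 89.625
  green: 478 × 1/16 = 29.875
Contribution of white: (314 − 358.5)² / 358.5 = 5.5237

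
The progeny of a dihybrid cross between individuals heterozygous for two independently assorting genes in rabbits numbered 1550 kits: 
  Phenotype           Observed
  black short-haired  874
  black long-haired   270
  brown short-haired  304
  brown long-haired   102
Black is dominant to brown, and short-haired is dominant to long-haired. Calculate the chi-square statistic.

2.356

A dihybrid F₂ with independent assortment and complete dominance at both loci gives a 9:3:3:1 phenotypic ratio.
Total ratio parts = 16. Expected numbers out of 1550:
  black short-haired: 1550 × 9/16 = 871.875
  black long-haired: 1550 × 3/16 = 290.625
  brown short-haired: 1550 × 3/16 = 290.625
  brown long-haired: 1550 × 1/16 = 96.875
χ² = Σ (O − E)² / E
  black short-haired: (874 − 871.875)² / 871.875 = 0.0052
  black long-haired: (270 − 290.625)² / 290.625 = 1.4637
  brown short-haired: (304 − 290.625)² / 290.625 = 0.6155
  brown long-haired: (102 − 96.875)² / 96.875 = 0.2711
χ² = 0.0052 + 1.4637 + 0.6155 + 0.2711 = 2.3555 ≈ 2.356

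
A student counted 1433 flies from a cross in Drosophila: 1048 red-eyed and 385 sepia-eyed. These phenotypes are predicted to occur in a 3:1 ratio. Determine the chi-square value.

2.663

The 3:1 ratio has 4 parts, so with N = 1433 the expected counts are:
  red-eyed: 1433 × 3/4 = 1074.75
  sepia-eyed: 1433 × 1/4 = 358.25
χ² = Σ (O − E)² / E
  red-eyed: (1048 − 1074.75)² / 1074.75 = 0.6658
  sepia-eyed: (385 − 358.25)² / 358.25 = 1.9974
χ² = 0.6658 + 1.9974 = 2.6632 ≈ 2.663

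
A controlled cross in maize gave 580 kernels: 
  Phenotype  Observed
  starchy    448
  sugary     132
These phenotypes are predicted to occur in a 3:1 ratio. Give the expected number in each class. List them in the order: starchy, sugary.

435, 145

Under the 3:1 hypothesis (Σ ratio = 4, N = 580):
  starchy: 580 × 3/4 = 435
  sugary: 580 × 1/4 = 145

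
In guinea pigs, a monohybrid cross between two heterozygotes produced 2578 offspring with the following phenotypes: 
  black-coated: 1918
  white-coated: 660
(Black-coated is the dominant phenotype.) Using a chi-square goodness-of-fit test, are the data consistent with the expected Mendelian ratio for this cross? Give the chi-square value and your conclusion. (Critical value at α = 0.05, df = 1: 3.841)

0.497; consistent

For a monohybrid cross between heterozygotes with complete dominance, the expected phenotypic ratio is 3:1.
Under the 3:1 hypothesis (Σ ratio = 4, N = 2578):
  black-coated: 2578 × 3/4 = 1933.5
  white-coated: 2578 × 1/4 = 644.5
χ² = Σ (O − E)² / E
  black-coated: (1918 − 1933.5)² / 1933.5 = 0.1243
  white-coated: (660 − 644.5)² / 644.5 = 0.3728
χ² = 0.1243 + 0.3728 = 0.4971 ≈ 0.497
Degrees of freedom = 2 − 1 = 1; critical value at α = 0.05 is 3.841.
Since 0.497 < 3.841, we fail to reject the null hypothesis — the data are consistent with the 3:1 ratio.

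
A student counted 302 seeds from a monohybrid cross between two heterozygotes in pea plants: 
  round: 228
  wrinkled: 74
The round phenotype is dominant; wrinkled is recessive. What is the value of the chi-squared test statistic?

For a monohybrid cross between heterozygotes with complete dominance, the expected phenotypic ratio is 3:1.
Expected counts for N = 302 under a 3:1 ratio (total parts = 4):
  round: 302 × 3/4 = 226.5
  wrinkled: 302 × 1/4 = 75.5
χ² = Σ (O − E)² / E
  round: (228 − 226.5)² / 226.5 = 0.0099
  wrinkled: (74 − 75.5)² / 75.5 = 0.0298
χ² = 0.0099 + 0.0298 = 0.0397 ≈ 0.040

0.040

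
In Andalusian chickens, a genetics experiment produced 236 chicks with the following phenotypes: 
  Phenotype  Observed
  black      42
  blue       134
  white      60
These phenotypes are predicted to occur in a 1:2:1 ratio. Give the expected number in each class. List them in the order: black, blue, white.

Total ratio parts = 4. Expected numbers out of 236:
  black: 236 × 1/4 = 59
  blue: 236 × 2/4 = 118
  white: 236 × 1/4 = 59

59, 118, 59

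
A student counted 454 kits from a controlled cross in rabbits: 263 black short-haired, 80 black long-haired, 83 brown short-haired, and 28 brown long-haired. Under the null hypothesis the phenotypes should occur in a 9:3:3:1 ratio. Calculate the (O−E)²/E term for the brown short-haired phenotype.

0.053

The 9:3:3:1 ratio has 16 parts, so with N = 454 the expected counts are:
  black short-haired: 454 × 9/16 = 255.375
  black long-haired: 454 × 3/16 = 85.125
  brown short-haired: 454 × 3/16 = 85.125
  brown long-haired: 454 × 1/16 = 28.375
Contribution of brown short-haired: (83 − 85.125)² / 85.125 = 0.0530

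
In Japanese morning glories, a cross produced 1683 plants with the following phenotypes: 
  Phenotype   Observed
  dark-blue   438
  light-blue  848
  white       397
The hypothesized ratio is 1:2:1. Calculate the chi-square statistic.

2.098

Total ratio parts = 4. Expected numbers out of 1683:
  dark-blue: 1683 × 1/4 = 420.75
  light-blue: 1683 × 2/4 = 841.5
  white: 1683 × 1/4 = 420.75
χ² = Σ (O − E)² / E
  dark-blue: (438 − 420.75)² / 420.75 = 0.7072
  light-blue: (848 − 841.5)² / 841.5 = 0.0502
  white: (397 − 420.75)² / 420.75 = 1.3406
χ² = 0.7072 + 0.0502 + 1.3406 = 2.098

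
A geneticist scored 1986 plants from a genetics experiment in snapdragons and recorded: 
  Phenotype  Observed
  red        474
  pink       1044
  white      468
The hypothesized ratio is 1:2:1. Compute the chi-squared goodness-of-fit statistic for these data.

The 1:2:1 ratio has 4 parts, so with N = 1986 the expected counts are:
  red: 1986 × 1/4 = 496.5
  pink: 1986 × 2/4 = 993
  white: 1986 × 1/4 = 496.5
χ² = Σ (O − E)² / E
  red: (474 − 496.5)² / 496.5 = 1.0196
  pink: (1044 − 993)² / 993 = 2.6193
  white: (468 − 496.5)² / 496.5 = 1.6360
χ² = 1.0196 + 2.6193 + 1.6360 = 5.2749 ≈ 5.275

5.275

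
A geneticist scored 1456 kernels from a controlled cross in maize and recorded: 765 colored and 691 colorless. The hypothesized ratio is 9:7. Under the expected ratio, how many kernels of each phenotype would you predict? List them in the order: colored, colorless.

819, 637

Expected counts for N = 1456 under a 9:7 ratio (total parts = 16):
  colored: 1456 × 9/16 = 819
  colorless: 1456 × 7/16 = 637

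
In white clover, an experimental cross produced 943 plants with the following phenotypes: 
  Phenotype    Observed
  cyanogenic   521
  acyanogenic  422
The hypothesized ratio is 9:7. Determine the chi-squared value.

Expected counts for N = 943 under a 9:7 ratio (total parts = 16):
  cyanogenic: 943 × 9/16 = 530.4375
  acyanogenic: 943 × 7/16 = 412.5625
χ² = Σ (O − E)² / E
  cyanogenic: (521 − 530.4375)² / 530.4375 = 0.1679
  acyanogenic: (422 − 412.5625)² / 412.5625 = 0.2159
χ² = 0.1679 + 0.2159 = 0.3838 ≈ 0.384

0.384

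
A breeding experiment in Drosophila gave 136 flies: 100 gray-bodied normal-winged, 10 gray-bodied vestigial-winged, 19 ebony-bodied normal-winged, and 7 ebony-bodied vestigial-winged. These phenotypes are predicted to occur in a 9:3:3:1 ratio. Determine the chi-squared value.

Total ratio parts = 16. Expected numbers out of 136:
  gray-bodied normal-winged: 136 × 9/16 = 76.5
  gray-bodied vestigial-winged: 136 × 3/16 = 25.5
  ebony-bodied normal-winged: 136 × 3/16 = 25.5
  ebony-bodied vestigial-winged: 136 × 1/16 = 8.5
χ² = Σ (O − E)² / E
  gray-bodied normal-winged: (100 − 76.5)² / 76.5 = 7.2190
  gray-bodied vestigial-winged: (10 − 25.5)² / 25.5 = 9.4216
  ebony-bodied normal-winged: (19 − 25.5)² / 25.5 = 1.6569
  ebony-bodied vestigial-winged: (7 − 8.5)² / 8.5 = 0.2647
χ² = 7.2190 + 9.4216 + 1.6569 + 0.2647 = 18.5622 ≈ 18.562

18.562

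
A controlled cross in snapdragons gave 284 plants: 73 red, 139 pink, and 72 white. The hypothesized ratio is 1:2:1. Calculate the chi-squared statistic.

0.134

Expected counts for N = 284 under a 1:2:1 ratio (total parts = 4):
  red: 284 × 1/4 = 71
  pink: 284 × 2/4 = 142
  white: 284 × 1/4 = 71
χ² = Σ (O − E)² / E
  red: (73 − 71)² / 71 = 0.0563
  pink: (139 − 142)² / 142 = 0.0634
  white: (72 − 71)² / 71 = 0.0141
χ² = 0.0563 + 0.0634 + 0.0141 = 0.1338 ≈ 0.134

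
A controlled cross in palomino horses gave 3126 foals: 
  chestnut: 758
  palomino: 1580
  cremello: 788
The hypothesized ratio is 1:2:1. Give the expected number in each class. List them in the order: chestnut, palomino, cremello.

Total ratio parts = 4. Expected numbers out of 3126:
  chestnut: 3126 × 1/4 = 781.5
  palomino: 3126 × 2/4 = 1563
  cremello: 3126 × 1/4 = 781.5

781.5, 1563, 781.5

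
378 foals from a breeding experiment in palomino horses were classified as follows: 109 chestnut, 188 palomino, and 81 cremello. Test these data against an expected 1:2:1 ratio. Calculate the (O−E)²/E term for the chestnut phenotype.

2.225

Under the 1:2:1 hypothesis (Σ ratio = 4, N = 378):
  chestnut: 378 × 1/4 = 94.5
  palomino: 378 × 2/4 = 189
  cremello: 378 × 1/4 = 94.5
Contribution of chestnut: (109 − 94.5)² / 94.5 = 2.2249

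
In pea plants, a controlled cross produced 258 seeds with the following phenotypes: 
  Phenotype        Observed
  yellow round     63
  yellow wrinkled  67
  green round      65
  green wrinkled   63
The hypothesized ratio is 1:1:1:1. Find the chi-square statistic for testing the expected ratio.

Under the 1:1:1:1 hypothesis (Σ ratio = 4, N = 258):
  yellow round: 258 × 1/4 = 64.5
  yellow wrinkled: 258 × 1/4 = 64.5
  green round: 258 × 1/4 = 64.5
  green wrinkled: 258 × 1/4 = 64.5
χ² = Σ (O − E)² / E
  yellow round: (63 − 64.5)² / 64.5 = 0.0349
  yellow wrinkled: (67 − 64.5)² / 64.5 = 0.0969
  green round: (65 − 64.5)² / 64.5 = 0.0039
  green wrinkled: (63 − 64.5)² / 64.5 = 0.0349
χ² = 0.0349 + 0.0969 + 0.0039 + 0.0349 = 0.1706 ≈ 0.171

0.171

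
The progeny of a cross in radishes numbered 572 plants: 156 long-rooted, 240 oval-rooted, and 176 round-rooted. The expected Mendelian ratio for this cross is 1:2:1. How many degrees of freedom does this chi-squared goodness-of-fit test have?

2

A goodness-of-fit test with 3 phenotype classes has df = 3 − 1 = 2.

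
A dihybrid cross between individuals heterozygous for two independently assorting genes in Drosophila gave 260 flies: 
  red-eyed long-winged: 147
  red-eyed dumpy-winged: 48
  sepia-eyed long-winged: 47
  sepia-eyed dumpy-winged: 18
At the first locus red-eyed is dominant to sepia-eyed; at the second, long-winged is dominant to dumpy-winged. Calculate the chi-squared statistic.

A dihybrid F₂ with independent assortment and complete dominance at both loci gives a 9:3:3:1 phenotypic ratio.
Expected counts for N = 260 under a 9:3:3:1 ratio (total parts = 16):
  red-eyed long-winged: 260 × 9/16 = 146.25
  red-eyed dumpy-winged: 260 × 3/16 = 48.75
  sepia-eyed long-winged: 260 × 3/16 = 48.75
  sepia-eyed dumpy-winged: 260 × 1/16 = 16.25
χ² = Σ (O − E)² / E
  red-eyed long-winged: (147 − 146.25)² / 146.25 = 0.0038
  red-eyed dumpy-winged: (48 − 48.75)² / 48.75 = 0.0115
  sepia-eyed long-winged: (47 − 48.75)² / 48.75 = 0.0628
  sepia-eyed dumpy-winged: (18 − 16.25)² / 16.25 = 0.1885
χ² = 0.0038 + 0.0115 + 0.0628 + 0.1885 = 0.2666 ≈ 0.267

0.267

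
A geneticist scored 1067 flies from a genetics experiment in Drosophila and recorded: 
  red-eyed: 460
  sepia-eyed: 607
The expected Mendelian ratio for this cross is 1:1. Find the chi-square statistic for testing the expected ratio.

20.252

Expected counts for N = 1067 under a 1:1 ratio (total parts = 2):
  red-eyed: 1067 × 1/2 = 533.5
  sepia-eyed: 1067 × 1/2 = 533.5
χ² = Σ (O − E)² / E
  red-eyed: (460 − 533.5)² / 533.5 = 10.1261
  sepia-eyed: (607 − 533.5)² / 533.5 = 10.1261
χ² = 10.1261 + 10.1261 = 20.2522 ≈ 20.252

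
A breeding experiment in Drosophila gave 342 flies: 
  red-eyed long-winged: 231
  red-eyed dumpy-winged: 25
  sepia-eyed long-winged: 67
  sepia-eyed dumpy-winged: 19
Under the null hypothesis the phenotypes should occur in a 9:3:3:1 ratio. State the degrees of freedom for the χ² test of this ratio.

A goodness-of-fit test with 4 phenotype classes has df = 4 − 1 = 3.

3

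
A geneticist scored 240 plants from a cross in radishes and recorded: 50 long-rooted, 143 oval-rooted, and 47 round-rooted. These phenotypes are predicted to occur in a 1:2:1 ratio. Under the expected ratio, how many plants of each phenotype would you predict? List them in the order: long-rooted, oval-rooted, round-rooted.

The 1:2:1 ratio has 4 parts, so with N = 240 the expected counts are:
  long-rooted: 240 × 1/4 = 60
  oval-rooted: 240 × 2/4 = 120
  round-rooted: 240 × 1/4 = 60

60, 120, 60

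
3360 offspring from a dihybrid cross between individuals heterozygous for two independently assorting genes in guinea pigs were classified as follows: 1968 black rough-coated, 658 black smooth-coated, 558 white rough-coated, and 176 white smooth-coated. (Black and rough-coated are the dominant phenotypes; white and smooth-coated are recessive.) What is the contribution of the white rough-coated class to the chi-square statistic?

8.229

A dihybrid F₂ with independent assortment and complete dominance at both loci gives a 9:3:3:1 phenotypic ratio.
Total ratio parts = 16. Expected numbers out of 3360:
  black rough-coated: 3360 × 9/16 = 1890
  black smooth-coated: 3360 × 3/16 = 630
  white rough-coated: 3360 × 3/16 = 630
  white smooth-coated: 3360 × 1/16 = 210
Contribution of white rough-coated: (558 − 630)² / 630 = 8.2286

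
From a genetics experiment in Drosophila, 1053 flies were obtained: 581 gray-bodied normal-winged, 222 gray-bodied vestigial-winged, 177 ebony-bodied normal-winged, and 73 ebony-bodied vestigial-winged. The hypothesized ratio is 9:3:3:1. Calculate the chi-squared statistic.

6.172

Under the 9:3:3:1 hypothesis (Σ ratio = 16, N = 1053):
  gray-bodied normal-winged: 1053 × 9/16 = 592.3125
  gray-bodied vestigial-winged: 1053 × 3/16 = 197.4375
  ebony-bodied normal-winged: 1053 × 3/16 = 197.4375
  ebony-bodied vestigial-winged: 1053 × 1/16 = 65.8125
χ² = Σ (O − E)² / E
  gray-bodied normal-winged: (581 − 592.3125)² / 592.3125 = 0.2161
  gray-bodied vestigial-winged: (222 − 197.4375)² / 197.4375 = 3.0557
  ebony-bodied normal-winged: (177 − 197.4375)² / 197.4375 = 2.1156
  ebony-bodied vestigial-winged: (73 − 65.8125)² / 65.8125 = 0.7850
χ² = 0.2161 + 3.0557 + 2.1156 + 0.7850 = 6.1724 ≈ 6.172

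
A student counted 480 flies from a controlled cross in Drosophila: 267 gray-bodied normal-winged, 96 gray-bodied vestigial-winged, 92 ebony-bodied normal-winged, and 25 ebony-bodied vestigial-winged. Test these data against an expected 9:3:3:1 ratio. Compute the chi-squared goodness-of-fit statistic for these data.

1.311

The 9:3:3:1 ratio has 16 parts, so with N = 480 the expected counts are:
  gray-bodied normal-winged: 480 × 9/16 = 270
  gray-bodied vestigial-winged: 480 × 3/16 = 90
  ebony-bodied normal-winged: 480 × 3/16 = 90
  ebony-bodied vestigial-winged: 480 × 1/16 = 30
χ² = Σ (O − E)² / E
  gray-bodied normal-winged: (267 − 270)² / 270 = 0.0333
  gray-bodied vestigial-winged: (96 − 90)² / 90 = 0.4000
  ebony-bodied normal-winged: (92 − 90)² / 90 = 0.0444
  ebony-bodied vestigial-winged: (25 − 30)² / 30 = 0.8333
χ² = 0.0333 + 0.4000 + 0.0444 + 0.8333 = 1.311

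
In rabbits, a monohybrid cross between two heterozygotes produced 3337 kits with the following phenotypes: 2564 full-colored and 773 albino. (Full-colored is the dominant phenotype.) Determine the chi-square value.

5.996

For a monohybrid cross between heterozygotes with complete dominance, the expected phenotypic ratio is 3:1.
Expected counts for N = 3337 under a 3:1 ratio (total parts = 4):
  full-colored: 3337 × 3/4 = 2502.75
  albino: 3337 × 1/4 = 834.25
χ² = Σ (O − E)² / E
  full-colored: (2564 − 2502.75)² / 2502.75 = 1.4990
  albino: (773 − 834.25)² / 834.25 = 4.4969
χ² = 1.4990 + 4.4969 = 5.9959 ≈ 5.996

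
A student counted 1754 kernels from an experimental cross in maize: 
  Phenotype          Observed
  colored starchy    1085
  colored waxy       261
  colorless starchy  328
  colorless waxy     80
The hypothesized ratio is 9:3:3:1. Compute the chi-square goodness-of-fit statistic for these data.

31.825

Expected counts for N = 1754 under a 9:3:3:1 ratio (total parts = 16):
  colored starchy: 1754 × 9/16 = 986.625
  colored waxy: 1754 × 3/16 = 328.875
  colorless starchy: 1754 × 3/16 = 328.875
  colorless waxy: 1754 × 1/16 = 109.625
χ² = Σ (O − E)² / E
  colored starchy: (1085 − 986.625)² / 986.625 = 9.8088
  colored waxy: (261 − 328.875)² / 328.875 = 14.0084
  colorless starchy: (328 − 328.875)² / 328.875 = 0.0023
  colorless waxy: (80 − 109.625)² / 109.625 = 8.0058
χ² = 9.8088 + 14.0084 + 0.0023 + 8.0058 = 31.8253 ≈ 31.825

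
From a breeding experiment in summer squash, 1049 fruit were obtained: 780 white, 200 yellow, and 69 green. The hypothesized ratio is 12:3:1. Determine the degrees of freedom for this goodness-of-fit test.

A goodness-of-fit test with 3 phenotype classes has df = 3 − 1 = 2.

2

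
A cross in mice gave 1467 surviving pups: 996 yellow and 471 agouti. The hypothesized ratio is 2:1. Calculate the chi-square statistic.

0.994

Under the 2:1 hypothesis (Σ ratio = 3, N = 1467):
  yellow: 1467 × 2/3 = 978
  agouti: 1467 × 1/3 = 489
χ² = Σ (O − E)² / E
  yellow: (996 − 978)² / 978 = 0.3313
  agouti: (471 − 489)² / 489 = 0.6626
χ² = 0.3313 + 0.6626 = 0.9939 ≈ 0.994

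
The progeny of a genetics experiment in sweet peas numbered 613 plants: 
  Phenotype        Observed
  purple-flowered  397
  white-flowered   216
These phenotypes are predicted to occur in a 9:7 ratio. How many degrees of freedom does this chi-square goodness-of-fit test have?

1

A goodness-of-fit test with 2 phenotype classes has df = 2 − 1 = 1.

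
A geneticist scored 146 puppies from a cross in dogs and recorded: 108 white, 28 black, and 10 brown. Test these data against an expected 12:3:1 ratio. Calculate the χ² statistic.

Total ratio parts = 16. Expected numbers out of 146:
  white: 146 × 12/16 = 109.5
  black: 146 × 3/16 = 27.375
  brown: 146 × 1/16 = 9.125
χ² = Σ (O − E)² / E
  white: (108 − 109.5)² / 109.5 = 0.0205
  black: (28 − 27.375)² / 27.375 = 0.0143
  brown: (10 − 9.125)² / 9.125 = 0.0839
χ² = 0.0205 + 0.0143 + 0.0839 = 0.1187 ≈ 0.119

0.119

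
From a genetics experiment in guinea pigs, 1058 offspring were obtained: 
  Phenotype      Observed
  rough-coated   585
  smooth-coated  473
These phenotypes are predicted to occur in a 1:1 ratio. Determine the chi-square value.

Under the 1:1 hypothesis (Σ ratio = 2, N = 1058):
  rough-coated: 1058 × 1/2 = 529
  smooth-coated: 1058 × 1/2 = 529
χ² = Σ (O − E)² / E
  rough-coated: (585 − 529)² / 529 = 5.9282
  smooth-coated: (473 − 529)² / 529 = 5.9282
χ² = 5.9282 + 5.9282 = 11.8564 ≈ 11.856

11.856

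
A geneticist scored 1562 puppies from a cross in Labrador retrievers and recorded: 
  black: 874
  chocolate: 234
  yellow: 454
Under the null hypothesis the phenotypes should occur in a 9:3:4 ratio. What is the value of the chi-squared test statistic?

22.186

The 9:3:4 ratio has 16 parts, so with N = 1562 the expected counts are:
  black: 1562 × 9/16 = 878.625
  chocolate: 1562 × 3/16 = 292.875
  yellow: 1562 × 4/16 = 390.5
χ² = Σ (O − E)² / E
  black: (874 − 878.625)² / 878.625 = 0.0243
  chocolate: (234 − 292.875)² / 292.875 = 11.8353
  yellow: (454 − 390.5)² / 390.5 = 10.3259
χ² = 0.0243 + 11.8353 + 10.3259 = 22.1855 ≈ 22.186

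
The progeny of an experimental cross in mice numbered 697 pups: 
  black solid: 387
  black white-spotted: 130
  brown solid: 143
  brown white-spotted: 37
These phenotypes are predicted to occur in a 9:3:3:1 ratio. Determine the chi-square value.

2.218

Under the 9:3:3:1 hypothesis (Σ ratio = 16, N = 697):
  black solid: 697 × 9/16 = 392.0625
  black white-spotted: 697 × 3/16 = 130.6875
  brown solid: 697 × 3/16 = 130.6875
  brown white-spotted: 697 × 1/16 = 43.5625
χ² = Σ (O − E)² / E
  black solid: (387 − 392.0625)² / 392.0625 = 0.0654
  black white-spotted: (130 − 130.6875)² / 130.6875 = 0.0036
  brown solid: (143 − 130.6875)² / 130.6875 = 1.1600
  brown white-spotted: (37 − 43.5625)² / 43.5625 = 0.9886
χ² = 0.0654 + 0.0036 + 1.1600 + 0.9886 = 2.2176 ≈ 2.218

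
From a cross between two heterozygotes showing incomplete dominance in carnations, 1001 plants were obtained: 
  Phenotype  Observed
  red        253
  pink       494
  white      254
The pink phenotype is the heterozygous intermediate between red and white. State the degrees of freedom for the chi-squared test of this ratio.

With incomplete dominance, a heterozygote × heterozygote cross gives a 1:2:1 phenotypic ratio.
A goodness-of-fit test with 3 phenotype classes has df = 3 − 1 = 2.

2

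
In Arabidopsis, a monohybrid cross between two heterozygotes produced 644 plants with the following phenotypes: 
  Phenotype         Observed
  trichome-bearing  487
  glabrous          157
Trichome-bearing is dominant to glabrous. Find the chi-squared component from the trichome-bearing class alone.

0.033

For a monohybrid cross between heterozygotes with complete dominance, the expected phenotypic ratio is 3:1.
Expected counts for N = 644 under a 3:1 ratio (total parts = 4):
  trichome-bearing: 644 × 3/4 = 483
  glabrous: 644 × 1/4 = 161
Contribution of trichome-bearing: (487 − 483)² / 483 = 0.0331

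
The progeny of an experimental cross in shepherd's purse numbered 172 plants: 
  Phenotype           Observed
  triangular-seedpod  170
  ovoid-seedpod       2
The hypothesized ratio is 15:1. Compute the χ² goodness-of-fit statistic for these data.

7.597

Under the 15:1 hypothesis (Σ ratio = 16, N = 172):
  triangular-seedpod: 172 × 15/16 = 161.25
  ovoid-seedpod: 172 × 1/16 = 10.75
χ² = Σ (O − E)² / E
  triangular-seedpod: (170 − 161.25)² / 161.25 = 0.4748
  ovoid-seedpod: (2 − 10.75)² / 10.75 = 7.1221
χ² = 0.4748 + 7.1221 = 7.5969 ≈ 7.597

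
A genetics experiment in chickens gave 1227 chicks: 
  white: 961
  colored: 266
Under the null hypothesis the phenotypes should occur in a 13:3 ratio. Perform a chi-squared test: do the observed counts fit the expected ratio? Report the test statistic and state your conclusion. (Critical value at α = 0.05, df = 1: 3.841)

6.909; not consistent

Under the 13:3 hypothesis (Σ ratio = 16, N = 1227):
  white: 1227 × 13/16 = 996.9375
  colored: 1227 × 3/16 = 230.0625
χ² = Σ (O − E)² / E
  white: (961 − 996.9375)² / 996.9375 = 1.2955
  colored: (266 − 230.0625)² / 230.0625 = 5.6137
χ² = 1.2955 + 5.6137 = 6.9092 ≈ 6.909
Degrees of freedom = 2 − 1 = 1; critical value at α = 0.05 is 3.841.
Since 6.909 > 3.841, we reject the null hypothesis — the data do not fit the 13:3 ratio.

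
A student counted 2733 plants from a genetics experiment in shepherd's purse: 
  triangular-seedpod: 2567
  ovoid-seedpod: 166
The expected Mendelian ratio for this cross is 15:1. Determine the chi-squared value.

The 15:1 ratio has 16 parts, so with N = 2733 the expected counts are:
  triangular-seedpod: 2733 × 15/16 = 2562.1875
  ovoid-seedpod: 2733 × 1/16 = 170.8125
χ² = Σ (O − E)² / E
  triangular-seedpod: (2567 − 2562.1875)² / 2562.1875 = 0.0090
  ovoid-seedpod: (166 − 170.8125)² / 170.8125 = 0.1356
χ² = 0.0090 + 0.1356 = 0.1446 ≈ 0.145

0.145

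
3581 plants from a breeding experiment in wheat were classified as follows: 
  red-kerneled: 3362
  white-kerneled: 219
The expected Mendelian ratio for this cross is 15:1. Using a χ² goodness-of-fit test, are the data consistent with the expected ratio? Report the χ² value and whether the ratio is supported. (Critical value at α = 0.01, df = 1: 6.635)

0.110; consistent

Total ratio parts = 16. Expected numbers out of 3581:
  red-kerneled: 3581 × 15/16 = 3357.1875
  white-kerneled: 3581 × 1/16 = 223.8125
χ² = Σ (O − E)² / E
  red-kerneled: (3362 − 3357.1875)² / 3357.1875 = 0.0069
  white-kerneled: (219 − 223.8125)² / 223.8125 = 0.1035
χ² = 0.0069 + 0.1035 = 0.1104 ≈ 0.110
Degrees of freedom = 2 − 1 = 1; critical value at α = 0.01 is 6.635.
Since 0.110 < 6.635, we fail to reject the null hypothesis — the data are consistent with the 15:1 ratio.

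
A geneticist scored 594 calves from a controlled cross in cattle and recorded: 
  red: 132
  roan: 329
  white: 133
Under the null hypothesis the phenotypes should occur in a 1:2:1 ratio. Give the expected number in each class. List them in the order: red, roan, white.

Total ratio parts = 4. Expected numbers out of 594:
  red: 594 × 1/4 = 148.5
  roan: 594 × 2/4 = 297
  white: 594 × 1/4 = 148.5

148.5, 297, 148.5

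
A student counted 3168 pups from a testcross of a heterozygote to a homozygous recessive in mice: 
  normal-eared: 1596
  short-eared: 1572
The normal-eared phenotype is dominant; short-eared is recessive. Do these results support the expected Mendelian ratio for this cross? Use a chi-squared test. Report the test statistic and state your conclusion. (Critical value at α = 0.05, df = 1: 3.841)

A testcross of a heterozygote (Aa × aa) gives a 1:1 phenotypic ratio.
The 1:1 ratio has 2 parts, so with N = 3168 the expected counts are:
  normal-eared: 3168 × 1/2 = 1584
  short-eared: 3168 × 1/2 = 1584
χ² = Σ (O − E)² / E
  normal-eared: (1596 − 1584)² / 1584 = 0.0909
  short-eared: (1572 − 1584)² / 1584 = 0.0909
χ² = 0.0909 + 0.0909 = 0.1818 ≈ 0.182
Degrees of freedom = 2 − 1 = 1; critical value at α = 0.05 is 3.841.
Since 0.182 < 3.841, we fail to reject the null hypothesis — the data are consistent with the 1:1 ratio.

0.182; consistent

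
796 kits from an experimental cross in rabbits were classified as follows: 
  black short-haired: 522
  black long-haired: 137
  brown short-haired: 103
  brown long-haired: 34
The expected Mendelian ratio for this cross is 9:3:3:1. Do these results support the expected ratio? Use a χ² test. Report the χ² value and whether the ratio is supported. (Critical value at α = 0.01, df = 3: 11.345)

Total ratio parts = 16. Expected numbers out of 796:
  black short-haired: 796 × 9/16 = 447.75
  black long-haired: 796 × 3/16 = 149.25
  brown short-haired: 796 × 3/16 = 149.25
  brown long-haired: 796 × 1/16 = 49.75
χ² = Σ (O − E)² / E
  black short-haired: (522 − 447.75)² / 447.75 = 12.3128
  black long-haired: (137 − 149.25)² / 149.25 = 1.0054
  brown short-haired: (103 − 149.25)² / 149.25 = 14.3321
  brown long-haired: (34 − 49.75)² / 49.75 = 4.9862
χ² = 12.3128 + 1.0054 + 14.3321 + 4.9862 = 32.6365 ≈ 32.637
Degrees of freedom = 4 − 1 = 3; critical value at α = 0.01 is 11.345.
Since 32.637 > 11.345, we reject the null hypothesis — the data do not fit the 9:3:3:1 ratio.

32.637; not consistent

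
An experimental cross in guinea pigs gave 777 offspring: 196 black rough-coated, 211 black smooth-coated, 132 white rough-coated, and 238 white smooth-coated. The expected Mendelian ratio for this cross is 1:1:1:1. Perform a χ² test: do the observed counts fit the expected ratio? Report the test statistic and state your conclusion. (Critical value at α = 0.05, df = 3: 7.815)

31.263; not consistent

Total ratio parts = 4. Expected numbers out of 777:
  black rough-coated: 777 × 1/4 = 194.25
  black smooth-coated: 777 × 1/4 = 194.25
  white rough-coated: 777 × 1/4 = 194.25
  white smooth-coated: 777 × 1/4 = 194.25
χ² = Σ (O − E)² / E
  black rough-coated: (196 − 194.25)² / 194.25 = 0.0158
  black smooth-coated: (211 − 194.25)² / 194.25 = 1.4443
  white rough-coated: (132 − 194.25)² / 194.25 = 19.9488
  white smooth-coated: (238 − 194.25)² / 194.25 = 9.8536
χ² = 0.0158 + 1.4443 + 19.9488 + 9.8536 = 31.2625 ≈ 31.263
Degrees of freedom = 4 − 1 = 3; critical value at α = 0.05 is 7.815.
Since 31.263 > 7.815, we reject the null hypothesis — the data do not fit the 1:1:1:1 ratio.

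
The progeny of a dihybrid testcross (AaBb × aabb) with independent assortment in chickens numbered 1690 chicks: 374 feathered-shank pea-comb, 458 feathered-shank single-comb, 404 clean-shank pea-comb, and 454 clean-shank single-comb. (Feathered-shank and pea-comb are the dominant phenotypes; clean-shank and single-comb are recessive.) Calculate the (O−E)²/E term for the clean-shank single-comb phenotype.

2.349

A dihybrid testcross with independent assortment gives a 1:1:1:1 ratio.
The 1:1:1:1 ratio has 4 parts, so with N = 1690 the expected counts are:
  feathered-shank pea-comb: 1690 × 1/4 = 422.5
  feathered-shank single-comb: 1690 × 1/4 = 422.5
  clean-shank pea-comb: 1690 × 1/4 = 422.5
  clean-shank single-comb: 1690 × 1/4 = 422.5
Contribution of clean-shank single-comb: (454 − 422.5)² / 422.5 = 2.3485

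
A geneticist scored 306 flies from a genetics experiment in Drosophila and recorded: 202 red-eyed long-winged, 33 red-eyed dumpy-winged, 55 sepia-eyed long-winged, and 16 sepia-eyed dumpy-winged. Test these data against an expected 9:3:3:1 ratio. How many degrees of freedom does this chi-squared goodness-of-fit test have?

A goodness-of-fit test with 4 phenotype classes has df = 4 − 1 = 3.

3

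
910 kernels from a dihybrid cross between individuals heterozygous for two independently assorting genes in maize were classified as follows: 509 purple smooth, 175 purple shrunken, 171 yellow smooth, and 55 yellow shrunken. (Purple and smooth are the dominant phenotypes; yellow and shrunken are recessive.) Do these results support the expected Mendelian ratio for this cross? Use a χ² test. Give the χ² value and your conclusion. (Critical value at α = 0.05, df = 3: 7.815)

A dihybrid F₂ with independent assortment and complete dominance at both loci gives a 9:3:3:1 phenotypic ratio.
Under the 9:3:3:1 hypothesis (Σ ratio = 16, N = 910):
  purple smooth: 910 × 9/16 = 511.875
  purple shrunken: 910 × 3/16 = 170.625
  yellow smooth: 910 × 3/16 = 170.625
  yellow shrunken: 910 × 1/16 = 56.875
χ² = Σ (O − E)² / E
  purple smooth: (509 − 511.875)² / 511.875 = 0.0161
  purple shrunken: (175 − 170.625)² / 170.625 = 0.1122
  yellow smooth: (171 − 170.625)² / 170.625 = 0.0008
  yellow shrunken: (55 − 56.875)² / 56.875 = 0.0618
χ² = 0.0161 + 0.1122 + 0.0008 + 0.0618 = 0.1909 ≈ 0.191
Degrees of freedom = 4 − 1 = 3; critical value at α = 0.05 is 7.815.
Since 0.191 < 7.815, we fail to reject the null hypothesis — the data are consistent with the 9:3:3:1 ratio.

0.191; consistent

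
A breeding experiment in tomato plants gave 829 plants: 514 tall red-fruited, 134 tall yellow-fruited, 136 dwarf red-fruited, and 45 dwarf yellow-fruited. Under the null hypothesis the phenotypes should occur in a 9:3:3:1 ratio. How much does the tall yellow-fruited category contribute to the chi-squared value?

2.957

Total ratio parts = 16. Expected numbers out of 829:
  tall red-fruited: 829 × 9/16 = 466.3125
  tall yellow-fruited: 829 × 3/16 = 155.4375
  dwarf red-fruited: 829 × 3/16 = 155.4375
  dwarf yellow-fruited: 829 × 1/16 = 51.8125
Contribution of tall yellow-fruited: (134 − 155.4375)² / 155.4375 = 2.9566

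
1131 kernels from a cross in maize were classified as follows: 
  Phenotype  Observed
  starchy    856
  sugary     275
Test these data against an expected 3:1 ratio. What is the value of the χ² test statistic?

Total ratio parts = 4. Expected numbers out of 1131:
  starchy: 1131 × 3/4 = 848.25
  sugary: 1131 × 1/4 = 282.75
χ² = Σ (O − E)² / E
  starchy: (856 − 848.25)² / 848.25 = 0.0708
  sugary: (275 − 282.75)² / 282.75 = 0.2124
χ² = 0.0708 + 0.2124 = 0.2832 ≈ 0.283

0.283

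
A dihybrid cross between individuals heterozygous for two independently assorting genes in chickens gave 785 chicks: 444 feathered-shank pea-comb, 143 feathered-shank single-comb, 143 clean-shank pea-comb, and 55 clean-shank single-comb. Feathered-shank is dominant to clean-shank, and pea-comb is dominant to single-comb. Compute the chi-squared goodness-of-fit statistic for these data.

0.970

A dihybrid F₂ with independent assortment and complete dominance at both loci gives a 9:3:3:1 phenotypic ratio.
Expected counts for N = 785 under a 9:3:3:1 ratio (total parts = 16):
  feathered-shank pea-comb: 785 × 9/16 = 441.5625
  feathered-shank single-comb: 785 × 3/16 = 147.1875
  clean-shank pea-comb: 785 × 3/16 = 147.1875
  clean-shank single-comb: 785 × 1/16 = 49.0625
χ² = Σ (O − E)² / E
  feathered-shank pea-comb: (444 − 441.5625)² / 441.5625 = 0.0135
  feathered-shank single-comb: (143 − 147.1875)² / 147.1875 = 0.1191
  clean-shank pea-comb: (143 − 147.1875)² / 147.1875 = 0.1191
  clean-shank single-comb: (55 − 49.0625)² / 49.0625 = 0.7186
χ² = 0.0135 + 0.1191 + 0.1191 + 0.7186 = 0.9703 ≈ 0.970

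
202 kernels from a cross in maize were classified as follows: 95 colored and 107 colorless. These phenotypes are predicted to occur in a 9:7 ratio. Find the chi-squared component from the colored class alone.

3.053

Total ratio parts = 16. Expected numbers out of 202:
  colored: 202 × 9/16 = 113.625
  colorless: 202 × 7/16 = 88.375
Contribution of colored: (95 − 113.625)² / 113.625 = 3.0529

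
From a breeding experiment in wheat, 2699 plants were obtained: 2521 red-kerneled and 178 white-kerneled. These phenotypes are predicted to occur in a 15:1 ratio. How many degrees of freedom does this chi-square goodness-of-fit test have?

A goodness-of-fit test with 2 phenotype classes has df = 2 − 1 = 1.

1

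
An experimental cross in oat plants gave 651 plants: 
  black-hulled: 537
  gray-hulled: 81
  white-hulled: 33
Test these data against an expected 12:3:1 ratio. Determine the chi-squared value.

Total ratio parts = 16. Expected numbers out of 651:
  black-hulled: 651 × 12/16 = 488.25
  gray-hulled: 651 × 3/16 = 122.0625
  white-hulled: 651 × 1/16 = 40.6875
χ² = Σ (O − E)² / E
  black-hulled: (537 − 488.25)² / 488.25 = 4.8675
  gray-hulled: (81 − 122.0625)² / 122.0625 = 13.8137
  white-hulled: (33 − 40.6875)² / 40.6875 = 1.4525
χ² = 4.8675 + 13.8137 + 1.4525 = 20.1337 ≈ 20.134

20.134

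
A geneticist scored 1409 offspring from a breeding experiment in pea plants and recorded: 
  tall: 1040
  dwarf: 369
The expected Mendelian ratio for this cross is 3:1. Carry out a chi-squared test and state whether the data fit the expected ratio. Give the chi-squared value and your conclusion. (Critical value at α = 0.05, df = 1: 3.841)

1.062; consistent

Total ratio parts = 4. Expected numbers out of 1409:
  tall: 1409 × 3/4 = 1056.75
  dwarf: 1409 × 1/4 = 352.25
χ² = Σ (O − E)² / E
  tall: (1040 − 1056.75)² / 1056.75 = 0.2655
  dwarf: (369 − 352.25)² / 352.25 = 0.7965
χ² = 0.2655 + 0.7965 = 1.062
Degrees of freedom = 2 − 1 = 1; critical value at α = 0.05 is 3.841.
Since 1.062 < 3.841, we fail to reject the null hypothesis — the data are consistent with the 3:1 ratio.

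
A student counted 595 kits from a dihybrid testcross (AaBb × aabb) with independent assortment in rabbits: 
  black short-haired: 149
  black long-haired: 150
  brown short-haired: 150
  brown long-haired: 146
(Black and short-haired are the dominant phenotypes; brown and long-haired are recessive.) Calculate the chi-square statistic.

0.072

A dihybrid testcross with independent assortment gives a 1:1:1:1 ratio.
Under the 1:1:1:1 hypothesis (Σ ratio = 4, N = 595):
  black short-haired: 595 × 1/4 = 148.75
  black long-haired: 595 × 1/4 = 148.75
  brown short-haired: 595 × 1/4 = 148.75
  brown long-haired: 595 × 1/4 = 148.75
χ² = Σ (O − E)² / E
  black short-haired: (149 − 148.75)² / 148.75 = 0.0004
  black long-haired: (150 − 148.75)² / 148.75 = 0.0105
  brown short-haired: (150 − 148.75)² / 148.75 = 0.0105
  brown long-haired: (146 − 148.75)² / 148.75 = 0.0508
χ² = 0.0004 + 0.0105 + 0.0105 + 0.0508 = 0.0722 ≈ 0.072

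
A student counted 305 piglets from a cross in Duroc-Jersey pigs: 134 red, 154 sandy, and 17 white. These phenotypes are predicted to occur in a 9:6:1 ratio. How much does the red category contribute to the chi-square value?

Total ratio parts = 16. Expected numbers out of 305:
  red: 305 × 9/16 = 171.5625
  sandy: 305 × 6/16 = 114.375
  white: 305 × 1/16 = 19.0625
Contribution of red: (134 − 171.5625)² / 171.5625 = 8.2241

8.224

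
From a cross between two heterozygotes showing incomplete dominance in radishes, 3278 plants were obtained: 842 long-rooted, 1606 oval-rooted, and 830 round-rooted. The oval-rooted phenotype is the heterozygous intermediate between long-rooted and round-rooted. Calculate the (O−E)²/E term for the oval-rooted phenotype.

With incomplete dominance, a heterozygote × heterozygote cross gives a 1:2:1 phenotypic ratio.
Under the 1:2:1 hypothesis (Σ ratio = 4, N = 3278):
  long-rooted: 3278 × 1/4 = 819.5
  oval-rooted: 3278 × 2/4 = 1639
  round-rooted: 3278 × 1/4 = 819.5
Contribution of oval-rooted: (1606 − 1639)² / 1639 = 0.6644

0.664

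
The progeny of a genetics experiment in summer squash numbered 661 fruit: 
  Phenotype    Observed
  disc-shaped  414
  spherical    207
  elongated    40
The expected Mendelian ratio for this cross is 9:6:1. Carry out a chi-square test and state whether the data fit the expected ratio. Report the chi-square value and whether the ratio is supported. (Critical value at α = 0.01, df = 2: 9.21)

11.569; not consistent

The 9:6:1 ratio has 16 parts, so with N = 661 the expected counts are:
  disc-shaped: 661 × 9/16 = 371.8125
  spherical: 661 × 6/16 = 247.875
  elongated: 661 × 1/16 = 41.3125
χ² = Σ (O − E)² / E
  disc-shaped: (414 − 371.8125)² / 371.8125 = 4.7868
  spherical: (207 − 247.875)² / 247.875 = 6.7404
  elongated: (40 − 41.3125)² / 41.3125 = 0.0417
χ² = 4.7868 + 6.7404 + 0.0417 = 11.5689 ≈ 11.569
Degrees of freedom = 3 − 1 = 2; critical value at α = 0.01 is 9.21.
Since 11.569 > 9.21, we reject the null hypothesis — the data do not fit the 9:6:1 ratio.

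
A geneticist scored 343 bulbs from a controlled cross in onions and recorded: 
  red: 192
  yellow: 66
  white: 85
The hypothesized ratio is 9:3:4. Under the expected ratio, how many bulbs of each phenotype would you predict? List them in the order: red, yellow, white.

The 9:3:4 ratio has 16 parts, so with N = 343 the expected counts are:
  red: 343 × 9/16 = 192.9375
  yellow: 343 × 3/16 = 64.3125
  white: 343 × 4/16 = 85.75

192.9375, 64.3125, 85.75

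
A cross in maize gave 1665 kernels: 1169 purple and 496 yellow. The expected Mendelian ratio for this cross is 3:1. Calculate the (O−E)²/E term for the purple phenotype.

5.093

Under the 3:1 hypothesis (Σ ratio = 4, N = 1665):
  purple: 1665 × 3/4 = 1248.75
  yellow: 1665 × 1/4 = 416.25
Contribution of purple: (1169 − 1248.75)² / 1248.75 = 5.0931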